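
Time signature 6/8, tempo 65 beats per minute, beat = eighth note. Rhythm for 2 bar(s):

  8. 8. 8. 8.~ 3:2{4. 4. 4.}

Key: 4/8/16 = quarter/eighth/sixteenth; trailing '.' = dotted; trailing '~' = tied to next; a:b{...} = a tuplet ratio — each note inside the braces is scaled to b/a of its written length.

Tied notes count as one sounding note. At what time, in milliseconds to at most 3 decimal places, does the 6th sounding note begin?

1. 0.0ms @ 0 + 1384.615ms (3/2)
2. 1384.615ms @ 3/2 + 1384.615ms (3/2)
3. 2769.231ms @ 3 + 1384.615ms (3/2)
4. 4153.846ms @ 9/2 + 3230.769ms (7/2)
5. 7384.615ms @ 8 + 1846.154ms (2)
6. 9230.769ms @ 10 + 1846.154ms (2)

note 6 onset = 10b = 9230.769ms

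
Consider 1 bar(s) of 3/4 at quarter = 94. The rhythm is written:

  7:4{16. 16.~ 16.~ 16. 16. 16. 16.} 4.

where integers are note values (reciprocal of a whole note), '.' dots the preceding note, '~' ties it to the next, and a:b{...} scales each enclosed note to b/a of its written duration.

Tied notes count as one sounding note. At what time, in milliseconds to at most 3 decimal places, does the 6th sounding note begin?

1. 0.0ms @ 0 + 136.778ms (3/14)
2. 136.778ms @ 3/14 + 410.334ms (9/14)
3. 547.112ms @ 6/7 + 136.778ms (3/14)
4. 683.891ms @ 15/14 + 136.778ms (3/14)
5. 820.669ms @ 9/7 + 136.778ms (3/14)
6. 957.447ms @ 3/2 + 957.447ms (3/2)

note 6 onset = 3/2b = 957.447ms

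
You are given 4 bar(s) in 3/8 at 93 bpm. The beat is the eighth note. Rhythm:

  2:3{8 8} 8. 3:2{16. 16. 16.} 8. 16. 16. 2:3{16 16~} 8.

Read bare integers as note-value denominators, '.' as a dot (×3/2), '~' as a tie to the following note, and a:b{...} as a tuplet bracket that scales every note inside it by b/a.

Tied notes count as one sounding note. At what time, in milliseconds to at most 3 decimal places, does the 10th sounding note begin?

1. 0.0ms @ 0 + 967.742ms (3/2)
2. 967.742ms @ 3/2 + 967.742ms (3/2)
3. 1935.484ms @ 3 + 967.742ms (3/2)
4. 2903.226ms @ 9/2 + 322.581ms (1/2)
5. 3225.806ms @ 5 + 322.581ms (1/2)
6. 3548.387ms @ 11/2 + 322.581ms (1/2)
7. 3870.968ms @ 6 + 967.742ms (3/2)
8. 4838.71ms @ 15/2 + 483.871ms (3/4)
9. 5322.581ms @ 33/4 + 483.871ms (3/4)
10. 5806.452ms @ 9 + 483.871ms (3/4)
11. 6290.323ms @ 39/4 + 1451.613ms (9/4)

note 10 onset = 9b = 5806.452ms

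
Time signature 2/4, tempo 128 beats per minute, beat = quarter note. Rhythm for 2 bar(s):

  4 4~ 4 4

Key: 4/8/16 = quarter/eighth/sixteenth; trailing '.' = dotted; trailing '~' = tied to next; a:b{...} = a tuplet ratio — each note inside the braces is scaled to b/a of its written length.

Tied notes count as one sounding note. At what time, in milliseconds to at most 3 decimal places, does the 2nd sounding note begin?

note 2 onset = 1b = 468.75ms

1. 0.0ms @ 0 + 468.75ms (1)
2. 468.75ms @ 1 + 937.5ms (2)
3. 1406.25ms @ 3 + 468.75ms (1)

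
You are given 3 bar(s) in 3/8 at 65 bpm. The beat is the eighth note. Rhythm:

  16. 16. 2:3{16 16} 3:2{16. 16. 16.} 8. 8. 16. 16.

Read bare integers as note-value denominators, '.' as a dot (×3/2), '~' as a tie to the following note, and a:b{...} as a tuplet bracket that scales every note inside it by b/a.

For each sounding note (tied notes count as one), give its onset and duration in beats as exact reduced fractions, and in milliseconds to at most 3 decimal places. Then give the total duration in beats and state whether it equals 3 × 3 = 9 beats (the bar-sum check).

1) 0.0ms=0b +692.308ms=3/4b
2) 692.308ms=3/4b +692.308ms=3/4b
3) 1384.615ms=3/2b +692.308ms=3/4b
4) 2076.923ms=9/4b +692.308ms=3/4b
5) 2769.231ms=3b +461.538ms=1/2b
6) 3230.769ms=7/2b +461.538ms=1/2b
7) 3692.308ms=4b +461.538ms=1/2b
8) 4153.846ms=9/2b +1384.615ms=3/2b
9) 5538.462ms=6b +1384.615ms=3/2b
10) 6923.077ms=15/2b +692.308ms=3/4b
11) 7615.385ms=33/4b +692.308ms=3/4b
Σ=9b of 9 (65bpm 3/8) — PASS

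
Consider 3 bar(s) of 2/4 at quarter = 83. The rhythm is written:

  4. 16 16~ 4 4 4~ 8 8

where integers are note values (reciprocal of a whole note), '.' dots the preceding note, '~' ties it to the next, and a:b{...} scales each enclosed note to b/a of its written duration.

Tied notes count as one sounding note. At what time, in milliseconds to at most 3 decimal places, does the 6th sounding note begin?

note 6 onset = 11/2b = 3975.904ms

1. 0.0ms @ 0 + 1084.337ms (3/2)
2. 1084.337ms @ 3/2 + 180.723ms (1/4)
3. 1265.06ms @ 7/4 + 903.614ms (5/4)
4. 2168.675ms @ 3 + 722.892ms (1)
5. 2891.566ms @ 4 + 1084.337ms (3/2)
6. 3975.904ms @ 11/2 + 361.446ms (1/2)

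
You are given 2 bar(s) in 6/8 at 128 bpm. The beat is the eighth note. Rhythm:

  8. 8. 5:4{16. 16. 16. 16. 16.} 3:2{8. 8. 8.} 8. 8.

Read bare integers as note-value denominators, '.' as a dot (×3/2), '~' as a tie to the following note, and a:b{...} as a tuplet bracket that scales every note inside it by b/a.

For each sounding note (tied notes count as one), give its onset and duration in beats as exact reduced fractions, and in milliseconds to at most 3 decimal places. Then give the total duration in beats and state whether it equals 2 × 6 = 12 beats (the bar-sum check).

1) 0.0ms=0b +703.125ms=3/2b
2) 703.125ms=3/2b +703.125ms=3/2b
3) 1406.25ms=3b +281.25ms=3/5b
4) 1687.5ms=18/5b +281.25ms=3/5b
5) 1968.75ms=21/5b +281.25ms=3/5b
6) 2250.0ms=24/5b +281.25ms=3/5b
7) 2531.25ms=27/5b +281.25ms=3/5b
8) 2812.5ms=6b +468.75ms=1b
9) 3281.25ms=7b +468.75ms=1b
10) 3750.0ms=8b +468.75ms=1b
11) 4218.75ms=9b +703.125ms=3/2b
12) 4921.875ms=21/2b +703.125ms=3/2b
Σ=12b of 12 (128bpm 6/8) — PASS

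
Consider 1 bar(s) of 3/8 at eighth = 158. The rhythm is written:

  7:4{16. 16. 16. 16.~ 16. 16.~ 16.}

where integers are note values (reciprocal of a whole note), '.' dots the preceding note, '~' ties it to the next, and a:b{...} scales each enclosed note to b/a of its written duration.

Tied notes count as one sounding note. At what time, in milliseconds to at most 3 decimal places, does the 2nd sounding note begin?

note 2 onset = 3/7b = 162.749ms

1. 0.0ms @ 0 + 162.749ms (3/7)
2. 162.749ms @ 3/7 + 162.749ms (3/7)
3. 325.497ms @ 6/7 + 162.749ms (3/7)
4. 488.246ms @ 9/7 + 325.497ms (6/7)
5. 813.743ms @ 15/7 + 325.497ms (6/7)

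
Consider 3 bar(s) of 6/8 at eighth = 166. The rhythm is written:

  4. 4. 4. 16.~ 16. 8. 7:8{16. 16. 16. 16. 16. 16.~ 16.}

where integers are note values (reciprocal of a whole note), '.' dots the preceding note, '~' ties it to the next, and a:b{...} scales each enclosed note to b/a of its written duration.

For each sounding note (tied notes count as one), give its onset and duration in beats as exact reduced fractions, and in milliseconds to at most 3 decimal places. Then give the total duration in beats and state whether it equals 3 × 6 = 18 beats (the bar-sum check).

1) 0.0ms=0b +1084.337ms=3b
2) 1084.337ms=3b +1084.337ms=3b
3) 2168.675ms=6b +1084.337ms=3b
4) 3253.012ms=9b +542.169ms=3/2b
5) 3795.181ms=21/2b +542.169ms=3/2b
6) 4337.349ms=12b +309.811ms=6/7b
7) 4647.16ms=90/7b +309.811ms=6/7b
8) 4956.971ms=96/7b +309.811ms=6/7b
9) 5266.781ms=102/7b +309.811ms=6/7b
10) 5576.592ms=108/7b +309.811ms=6/7b
11) 5886.403ms=114/7b +619.621ms=12/7b
Σ=18b of 18 (166bpm 6/8) — PASS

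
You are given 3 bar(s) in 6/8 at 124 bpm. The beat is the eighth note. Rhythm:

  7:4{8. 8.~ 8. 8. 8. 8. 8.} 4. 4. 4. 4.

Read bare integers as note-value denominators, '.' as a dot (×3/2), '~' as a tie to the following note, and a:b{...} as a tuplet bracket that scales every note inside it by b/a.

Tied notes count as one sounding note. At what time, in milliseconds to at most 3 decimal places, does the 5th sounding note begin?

note 5 onset = 30/7b = 2073.733ms

1. 0.0ms @ 0 + 414.747ms (6/7)
2. 414.747ms @ 6/7 + 829.493ms (12/7)
3. 1244.24ms @ 18/7 + 414.747ms (6/7)
4. 1658.986ms @ 24/7 + 414.747ms (6/7)
5. 2073.733ms @ 30/7 + 414.747ms (6/7)
6. 2488.479ms @ 36/7 + 414.747ms (6/7)
7. 2903.226ms @ 6 + 1451.613ms (3)
8. 4354.839ms @ 9 + 1451.613ms (3)
9. 5806.452ms @ 12 + 1451.613ms (3)
10. 7258.065ms @ 15 + 1451.613ms (3)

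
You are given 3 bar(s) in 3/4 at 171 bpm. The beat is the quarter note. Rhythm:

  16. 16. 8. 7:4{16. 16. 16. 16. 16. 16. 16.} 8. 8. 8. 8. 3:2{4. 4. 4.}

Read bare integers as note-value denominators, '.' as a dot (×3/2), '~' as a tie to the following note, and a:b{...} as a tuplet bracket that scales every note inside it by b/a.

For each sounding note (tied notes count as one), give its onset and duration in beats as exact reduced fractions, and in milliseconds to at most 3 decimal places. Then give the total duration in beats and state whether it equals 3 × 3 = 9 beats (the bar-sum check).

1) 0.0ms=0b +131.579ms=3/8b
2) 131.579ms=3/8b +131.579ms=3/8b
3) 263.158ms=3/4b +263.158ms=3/4b
4) 526.316ms=3/2b +75.188ms=3/14b
5) 601.504ms=12/7b +75.188ms=3/14b
6) 676.692ms=27/14b +75.188ms=3/14b
7) 751.88ms=15/7b +75.188ms=3/14b
8) 827.068ms=33/14b +75.188ms=3/14b
9) 902.256ms=18/7b +75.188ms=3/14b
10) 977.444ms=39/14b +75.188ms=3/14b
11) 1052.632ms=3b +263.158ms=3/4b
12) 1315.789ms=15/4b +263.158ms=3/4b
13) 1578.947ms=9/2b +263.158ms=3/4b
14) 1842.105ms=21/4b +263.158ms=3/4b
15) 2105.263ms=6b +350.877ms=1b
16) 2456.14ms=7b +350.877ms=1b
17) 2807.018ms=8b +350.877ms=1b
Σ=9b of 9 (171bpm 3/4) — PASS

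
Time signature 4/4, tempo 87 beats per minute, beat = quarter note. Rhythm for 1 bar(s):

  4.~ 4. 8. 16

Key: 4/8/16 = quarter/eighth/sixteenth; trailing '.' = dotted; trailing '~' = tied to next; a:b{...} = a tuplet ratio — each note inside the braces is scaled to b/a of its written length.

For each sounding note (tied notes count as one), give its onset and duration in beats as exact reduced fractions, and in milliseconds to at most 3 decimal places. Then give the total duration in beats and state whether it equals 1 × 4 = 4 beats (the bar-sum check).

1) 0.0ms=0b +2068.966ms=3b
2) 2068.966ms=3b +517.241ms=3/4b
3) 2586.207ms=15/4b +172.414ms=1/4b
Σ=4b of 4 (87bpm 4/4) — PASS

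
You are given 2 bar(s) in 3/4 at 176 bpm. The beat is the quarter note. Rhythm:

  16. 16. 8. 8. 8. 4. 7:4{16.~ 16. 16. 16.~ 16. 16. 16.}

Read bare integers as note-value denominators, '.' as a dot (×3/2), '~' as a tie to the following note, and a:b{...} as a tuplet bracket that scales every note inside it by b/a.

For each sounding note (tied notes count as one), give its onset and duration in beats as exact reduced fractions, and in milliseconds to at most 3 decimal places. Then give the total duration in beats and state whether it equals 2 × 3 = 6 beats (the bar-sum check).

1) 0.0ms=0b +127.841ms=3/8b
2) 127.841ms=3/8b +127.841ms=3/8b
3) 255.682ms=3/4b +255.682ms=3/4b
4) 511.364ms=3/2b +255.682ms=3/4b
5) 767.045ms=9/4b +255.682ms=3/4b
6) 1022.727ms=3b +511.364ms=3/2b
7) 1534.091ms=9/2b +146.104ms=3/7b
8) 1680.195ms=69/14b +73.052ms=3/14b
9) 1753.247ms=36/7b +146.104ms=3/7b
10) 1899.351ms=39/7b +73.052ms=3/14b
11) 1972.403ms=81/14b +73.052ms=3/14b
Σ=6b of 6 (176bpm 3/4) — PASS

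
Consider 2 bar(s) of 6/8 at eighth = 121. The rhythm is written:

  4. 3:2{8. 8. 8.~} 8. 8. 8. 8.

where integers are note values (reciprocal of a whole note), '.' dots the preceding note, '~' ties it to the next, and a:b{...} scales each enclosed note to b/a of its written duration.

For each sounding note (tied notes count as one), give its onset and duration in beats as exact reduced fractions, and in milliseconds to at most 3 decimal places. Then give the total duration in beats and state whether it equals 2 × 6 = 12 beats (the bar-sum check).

1) 0.0ms=0b +1487.603ms=3b
2) 1487.603ms=3b +495.868ms=1b
3) 1983.471ms=4b +495.868ms=1b
4) 2479.339ms=5b +1239.669ms=5/2b
5) 3719.008ms=15/2b +743.802ms=3/2b
6) 4462.81ms=9b +743.802ms=3/2b
7) 5206.612ms=21/2b +743.802ms=3/2b
Σ=12b of 12 (121bpm 6/8) — PASS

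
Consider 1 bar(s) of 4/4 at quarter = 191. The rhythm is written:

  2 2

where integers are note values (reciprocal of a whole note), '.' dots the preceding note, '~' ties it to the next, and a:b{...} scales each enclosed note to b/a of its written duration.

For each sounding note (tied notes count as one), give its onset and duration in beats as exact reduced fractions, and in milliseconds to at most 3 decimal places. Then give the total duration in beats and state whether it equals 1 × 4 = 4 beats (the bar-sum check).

1) 0.0ms=0b +628.272ms=2b
2) 628.272ms=2b +628.272ms=2b
Σ=4b of 4 (191bpm 4/4) — PASS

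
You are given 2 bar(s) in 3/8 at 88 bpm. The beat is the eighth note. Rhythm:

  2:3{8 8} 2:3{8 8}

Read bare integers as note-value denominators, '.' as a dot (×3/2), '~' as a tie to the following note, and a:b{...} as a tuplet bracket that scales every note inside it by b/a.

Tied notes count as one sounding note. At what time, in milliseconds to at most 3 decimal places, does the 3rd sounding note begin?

1. 0.0ms @ 0 + 1022.727ms (3/2)
2. 1022.727ms @ 3/2 + 1022.727ms (3/2)
3. 2045.455ms @ 3 + 1022.727ms (3/2)
4. 3068.182ms @ 9/2 + 1022.727ms (3/2)

note 3 onset = 3b = 2045.455ms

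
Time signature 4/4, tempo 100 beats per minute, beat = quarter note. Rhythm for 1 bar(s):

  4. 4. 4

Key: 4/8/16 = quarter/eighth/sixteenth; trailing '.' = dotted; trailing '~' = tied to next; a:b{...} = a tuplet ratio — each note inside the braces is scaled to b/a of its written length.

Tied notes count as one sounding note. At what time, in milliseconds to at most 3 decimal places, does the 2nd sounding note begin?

1. 0.0ms @ 0 + 900.0ms (3/2)
2. 900.0ms @ 3/2 + 900.0ms (3/2)
3. 1800.0ms @ 3 + 600.0ms (1)

note 2 onset = 3/2b = 900.0ms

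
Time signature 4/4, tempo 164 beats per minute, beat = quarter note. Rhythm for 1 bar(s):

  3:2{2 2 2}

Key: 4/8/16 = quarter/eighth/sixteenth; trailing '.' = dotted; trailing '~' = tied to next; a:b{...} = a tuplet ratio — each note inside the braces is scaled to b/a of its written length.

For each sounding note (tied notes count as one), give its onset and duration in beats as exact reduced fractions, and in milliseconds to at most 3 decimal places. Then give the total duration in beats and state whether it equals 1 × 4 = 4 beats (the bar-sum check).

1) 0.0ms=0b +487.805ms=4/3b
2) 487.805ms=4/3b +487.805ms=4/3b
3) 975.61ms=8/3b +487.805ms=4/3b
Σ=4b of 4 (164bpm 4/4) — PASS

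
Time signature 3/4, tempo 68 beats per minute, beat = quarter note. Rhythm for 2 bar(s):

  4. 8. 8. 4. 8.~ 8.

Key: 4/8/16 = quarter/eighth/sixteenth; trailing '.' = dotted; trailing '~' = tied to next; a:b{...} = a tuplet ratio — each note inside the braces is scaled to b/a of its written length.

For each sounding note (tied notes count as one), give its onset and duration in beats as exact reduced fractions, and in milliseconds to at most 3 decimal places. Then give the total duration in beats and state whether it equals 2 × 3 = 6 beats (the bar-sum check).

1) 0.0ms=0b +1323.529ms=3/2b
2) 1323.529ms=3/2b +661.765ms=3/4b
3) 1985.294ms=9/4b +661.765ms=3/4b
4) 2647.059ms=3b +1323.529ms=3/2b
5) 3970.588ms=9/2b +1323.529ms=3/2b
Σ=6b of 6 (68bpm 3/4) — PASS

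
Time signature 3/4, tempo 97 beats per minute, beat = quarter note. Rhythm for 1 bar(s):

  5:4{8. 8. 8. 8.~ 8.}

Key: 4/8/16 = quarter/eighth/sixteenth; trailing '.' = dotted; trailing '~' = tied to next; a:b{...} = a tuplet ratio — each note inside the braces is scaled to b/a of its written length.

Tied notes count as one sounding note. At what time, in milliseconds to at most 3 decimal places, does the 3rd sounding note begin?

note 3 onset = 6/5b = 742.268ms

1. 0.0ms @ 0 + 371.134ms (3/5)
2. 371.134ms @ 3/5 + 371.134ms (3/5)
3. 742.268ms @ 6/5 + 371.134ms (3/5)
4. 1113.402ms @ 9/5 + 742.268ms (6/5)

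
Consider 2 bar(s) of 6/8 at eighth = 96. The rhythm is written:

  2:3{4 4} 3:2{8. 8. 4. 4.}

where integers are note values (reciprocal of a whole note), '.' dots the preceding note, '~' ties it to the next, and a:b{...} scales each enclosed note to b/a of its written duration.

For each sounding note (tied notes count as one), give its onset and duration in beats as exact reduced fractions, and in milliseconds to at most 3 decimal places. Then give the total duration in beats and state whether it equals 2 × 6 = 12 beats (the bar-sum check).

1) 0.0ms=0b +1875.0ms=3b
2) 1875.0ms=3b +1875.0ms=3b
3) 3750.0ms=6b +625.0ms=1b
4) 4375.0ms=7b +625.0ms=1b
5) 5000.0ms=8b +1250.0ms=2b
6) 6250.0ms=10b +1250.0ms=2b
Σ=12b of 12 (96bpm 6/8) — PASS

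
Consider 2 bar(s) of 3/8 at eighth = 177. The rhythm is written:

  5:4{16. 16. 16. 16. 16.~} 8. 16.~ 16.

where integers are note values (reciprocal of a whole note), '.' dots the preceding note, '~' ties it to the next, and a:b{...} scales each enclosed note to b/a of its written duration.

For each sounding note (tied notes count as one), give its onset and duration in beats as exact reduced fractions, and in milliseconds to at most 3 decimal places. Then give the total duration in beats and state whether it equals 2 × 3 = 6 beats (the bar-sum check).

1) 0.0ms=0b +203.39ms=3/5b
2) 203.39ms=3/5b +203.39ms=3/5b
3) 406.78ms=6/5b +203.39ms=3/5b
4) 610.169ms=9/5b +203.39ms=3/5b
5) 813.559ms=12/5b +711.864ms=21/10b
6) 1525.424ms=9/2b +508.475ms=3/2b
Σ=6b of 6 (177bpm 3/8) — PASS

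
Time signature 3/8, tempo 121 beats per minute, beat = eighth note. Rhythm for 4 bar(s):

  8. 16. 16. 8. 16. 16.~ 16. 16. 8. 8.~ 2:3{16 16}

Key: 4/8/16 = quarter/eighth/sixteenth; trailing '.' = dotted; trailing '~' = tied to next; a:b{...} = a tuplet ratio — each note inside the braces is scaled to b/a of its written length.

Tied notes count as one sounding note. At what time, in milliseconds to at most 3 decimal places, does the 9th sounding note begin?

note 9 onset = 9b = 4462.81ms

1. 0.0ms @ 0 + 743.802ms (3/2)
2. 743.802ms @ 3/2 + 371.901ms (3/4)
3. 1115.702ms @ 9/4 + 371.901ms (3/4)
4. 1487.603ms @ 3 + 743.802ms (3/2)
5. 2231.405ms @ 9/2 + 371.901ms (3/4)
6. 2603.306ms @ 21/4 + 743.802ms (3/2)
7. 3347.107ms @ 27/4 + 371.901ms (3/4)
8. 3719.008ms @ 15/2 + 743.802ms (3/2)
9. 4462.81ms @ 9 + 1115.702ms (9/4)
10. 5578.512ms @ 45/4 + 371.901ms (3/4)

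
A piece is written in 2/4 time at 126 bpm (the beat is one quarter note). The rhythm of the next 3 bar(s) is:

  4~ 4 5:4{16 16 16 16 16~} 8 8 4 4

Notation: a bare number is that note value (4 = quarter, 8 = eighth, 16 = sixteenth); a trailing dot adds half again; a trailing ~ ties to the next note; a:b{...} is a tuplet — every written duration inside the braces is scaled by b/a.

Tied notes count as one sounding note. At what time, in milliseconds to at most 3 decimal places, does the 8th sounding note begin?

1. 0.0ms @ 0 + 952.381ms (2)
2. 952.381ms @ 2 + 95.238ms (1/5)
3. 1047.619ms @ 11/5 + 95.238ms (1/5)
4. 1142.857ms @ 12/5 + 95.238ms (1/5)
5. 1238.095ms @ 13/5 + 95.238ms (1/5)
6. 1333.333ms @ 14/5 + 333.333ms (7/10)
7. 1666.667ms @ 7/2 + 238.095ms (1/2)
8. 1904.762ms @ 4 + 476.19ms (1)
9. 2380.952ms @ 5 + 476.19ms (1)

note 8 onset = 4b = 1904.762ms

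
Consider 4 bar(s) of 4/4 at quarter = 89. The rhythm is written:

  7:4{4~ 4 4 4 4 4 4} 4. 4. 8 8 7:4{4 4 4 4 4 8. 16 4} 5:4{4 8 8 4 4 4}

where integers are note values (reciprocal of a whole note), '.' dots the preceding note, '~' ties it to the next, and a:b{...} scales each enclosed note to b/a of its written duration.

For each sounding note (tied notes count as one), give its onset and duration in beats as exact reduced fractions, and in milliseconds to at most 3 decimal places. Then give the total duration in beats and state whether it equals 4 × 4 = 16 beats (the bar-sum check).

1) 0.0ms=0b +770.465ms=8/7b
2) 770.465ms=8/7b +385.233ms=4/7b
3) 1155.698ms=12/7b +385.233ms=4/7b
4) 1540.931ms=16/7b +385.233ms=4/7b
5) 1926.164ms=20/7b +385.233ms=4/7b
6) 2311.396ms=24/7b +385.233ms=4/7b
7) 2696.629ms=4b +1011.236ms=3/2b
8) 3707.865ms=11/2b +1011.236ms=3/2b
9) 4719.101ms=7b +337.079ms=1/2b
10) 5056.18ms=15/2b +337.079ms=1/2b
11) 5393.258ms=8b +385.233ms=4/7b
12) 5778.491ms=60/7b +385.233ms=4/7b
13) 6163.724ms=64/7b +385.233ms=4/7b
14) 6548.957ms=68/7b +385.233ms=4/7b
15) 6934.189ms=72/7b +385.233ms=4/7b
16) 7319.422ms=76/7b +288.925ms=3/7b
17) 7608.347ms=79/7b +96.308ms=1/7b
18) 7704.655ms=80/7b +385.233ms=4/7b
19) 8089.888ms=12b +539.326ms=4/5b
20) 8629.213ms=64/5b +269.663ms=2/5b
21) 8898.876ms=66/5b +269.663ms=2/5b
22) 9168.539ms=68/5b +539.326ms=4/5b
23) 9707.865ms=72/5b +539.326ms=4/5b
24) 10247.191ms=76/5b +539.326ms=4/5b
Σ=16b of 16 (89bpm 4/4) — PASS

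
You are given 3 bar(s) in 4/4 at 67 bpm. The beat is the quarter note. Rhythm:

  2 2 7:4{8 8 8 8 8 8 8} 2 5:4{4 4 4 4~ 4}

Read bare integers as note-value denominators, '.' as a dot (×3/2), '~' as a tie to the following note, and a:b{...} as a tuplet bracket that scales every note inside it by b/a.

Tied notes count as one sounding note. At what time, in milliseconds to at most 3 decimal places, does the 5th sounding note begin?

1. 0.0ms @ 0 + 1791.045ms (2)
2. 1791.045ms @ 2 + 1791.045ms (2)
3. 3582.09ms @ 4 + 255.864ms (2/7)
4. 3837.953ms @ 30/7 + 255.864ms (2/7)
5. 4093.817ms @ 32/7 + 255.864ms (2/7)
6. 4349.68ms @ 34/7 + 255.864ms (2/7)
7. 4605.544ms @ 36/7 + 255.864ms (2/7)
8. 4861.407ms @ 38/7 + 255.864ms (2/7)
9. 5117.271ms @ 40/7 + 255.864ms (2/7)
10. 5373.134ms @ 6 + 1791.045ms (2)
11. 7164.179ms @ 8 + 716.418ms (4/5)
12. 7880.597ms @ 44/5 + 716.418ms (4/5)
13. 8597.015ms @ 48/5 + 716.418ms (4/5)
14. 9313.433ms @ 52/5 + 1432.836ms (8/5)

note 5 onset = 32/7b = 4093.817ms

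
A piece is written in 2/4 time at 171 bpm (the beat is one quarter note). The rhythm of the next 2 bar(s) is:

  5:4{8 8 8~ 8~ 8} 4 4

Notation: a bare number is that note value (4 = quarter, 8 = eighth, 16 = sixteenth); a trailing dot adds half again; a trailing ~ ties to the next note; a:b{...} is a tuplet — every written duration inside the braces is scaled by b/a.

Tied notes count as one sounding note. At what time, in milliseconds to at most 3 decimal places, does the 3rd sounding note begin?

note 3 onset = 4/5b = 280.702ms

1. 0.0ms @ 0 + 140.351ms (2/5)
2. 140.351ms @ 2/5 + 140.351ms (2/5)
3. 280.702ms @ 4/5 + 421.053ms (6/5)
4. 701.754ms @ 2 + 350.877ms (1)
5. 1052.632ms @ 3 + 350.877ms (1)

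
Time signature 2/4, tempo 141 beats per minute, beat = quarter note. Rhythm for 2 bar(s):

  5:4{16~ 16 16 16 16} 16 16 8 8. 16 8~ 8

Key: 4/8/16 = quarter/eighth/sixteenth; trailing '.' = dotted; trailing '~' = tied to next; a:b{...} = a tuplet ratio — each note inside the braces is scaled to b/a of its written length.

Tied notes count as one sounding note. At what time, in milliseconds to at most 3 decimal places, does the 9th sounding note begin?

1. 0.0ms @ 0 + 170.213ms (2/5)
2. 170.213ms @ 2/5 + 85.106ms (1/5)
3. 255.319ms @ 3/5 + 85.106ms (1/5)
4. 340.426ms @ 4/5 + 85.106ms (1/5)
5. 425.532ms @ 1 + 106.383ms (1/4)
6. 531.915ms @ 5/4 + 106.383ms (1/4)
7. 638.298ms @ 3/2 + 212.766ms (1/2)
8. 851.064ms @ 2 + 319.149ms (3/4)
9. 1170.213ms @ 11/4 + 106.383ms (1/4)
10. 1276.596ms @ 3 + 425.532ms (1)

note 9 onset = 11/4b = 1170.213ms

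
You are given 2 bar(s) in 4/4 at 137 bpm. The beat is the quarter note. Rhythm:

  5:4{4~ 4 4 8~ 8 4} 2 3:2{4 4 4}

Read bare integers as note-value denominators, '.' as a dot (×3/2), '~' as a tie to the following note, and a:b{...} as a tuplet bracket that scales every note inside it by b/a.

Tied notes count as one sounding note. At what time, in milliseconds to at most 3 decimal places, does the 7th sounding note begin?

1. 0.0ms @ 0 + 700.73ms (8/5)
2. 700.73ms @ 8/5 + 350.365ms (4/5)
3. 1051.095ms @ 12/5 + 350.365ms (4/5)
4. 1401.46ms @ 16/5 + 350.365ms (4/5)
5. 1751.825ms @ 4 + 875.912ms (2)
6. 2627.737ms @ 6 + 291.971ms (2/3)
7. 2919.708ms @ 20/3 + 291.971ms (2/3)
8. 3211.679ms @ 22/3 + 291.971ms (2/3)

note 7 onset = 20/3b = 2919.708ms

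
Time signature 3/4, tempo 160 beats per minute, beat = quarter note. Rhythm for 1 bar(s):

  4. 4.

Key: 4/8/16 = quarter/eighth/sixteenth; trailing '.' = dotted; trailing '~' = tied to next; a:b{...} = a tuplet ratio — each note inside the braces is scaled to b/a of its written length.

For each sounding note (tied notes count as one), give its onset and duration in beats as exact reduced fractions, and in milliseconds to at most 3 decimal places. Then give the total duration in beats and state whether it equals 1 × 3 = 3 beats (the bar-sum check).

1) 0.0ms=0b +562.5ms=3/2b
2) 562.5ms=3/2b +562.5ms=3/2b
Σ=3b of 3 (160bpm 3/4) — PASS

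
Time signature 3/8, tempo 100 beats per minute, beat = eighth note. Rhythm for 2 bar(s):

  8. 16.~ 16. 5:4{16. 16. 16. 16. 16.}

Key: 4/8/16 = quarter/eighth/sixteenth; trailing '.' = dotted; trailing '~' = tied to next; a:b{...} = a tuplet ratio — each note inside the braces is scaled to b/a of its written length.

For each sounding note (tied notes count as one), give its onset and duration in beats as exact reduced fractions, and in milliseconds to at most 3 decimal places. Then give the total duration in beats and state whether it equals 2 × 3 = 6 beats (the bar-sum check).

1) 0.0ms=0b +900.0ms=3/2b
2) 900.0ms=3/2b +900.0ms=3/2b
3) 1800.0ms=3b +360.0ms=3/5b
4) 2160.0ms=18/5b +360.0ms=3/5b
5) 2520.0ms=21/5b +360.0ms=3/5b
6) 2880.0ms=24/5b +360.0ms=3/5b
7) 3240.0ms=27/5b +360.0ms=3/5b
Σ=6b of 6 (100bpm 3/8) — PASS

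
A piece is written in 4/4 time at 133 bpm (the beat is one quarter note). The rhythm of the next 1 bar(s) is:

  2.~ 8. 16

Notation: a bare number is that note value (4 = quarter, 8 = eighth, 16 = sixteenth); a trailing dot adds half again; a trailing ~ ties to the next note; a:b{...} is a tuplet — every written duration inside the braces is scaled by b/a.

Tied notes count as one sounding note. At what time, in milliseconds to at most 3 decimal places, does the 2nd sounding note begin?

1. 0.0ms @ 0 + 1691.729ms (15/4)
2. 1691.729ms @ 15/4 + 112.782ms (1/4)

note 2 onset = 15/4b = 1691.729ms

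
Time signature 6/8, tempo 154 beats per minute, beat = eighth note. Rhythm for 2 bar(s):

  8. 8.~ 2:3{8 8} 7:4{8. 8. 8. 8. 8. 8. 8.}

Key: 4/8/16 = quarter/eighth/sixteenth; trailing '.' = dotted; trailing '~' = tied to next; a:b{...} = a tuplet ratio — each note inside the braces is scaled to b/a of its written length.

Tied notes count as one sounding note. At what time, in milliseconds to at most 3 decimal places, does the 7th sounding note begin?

1. 0.0ms @ 0 + 584.416ms (3/2)
2. 584.416ms @ 3/2 + 1168.831ms (3)
3. 1753.247ms @ 9/2 + 584.416ms (3/2)
4. 2337.662ms @ 6 + 333.952ms (6/7)
5. 2671.614ms @ 48/7 + 333.952ms (6/7)
6. 3005.566ms @ 54/7 + 333.952ms (6/7)
7. 3339.518ms @ 60/7 + 333.952ms (6/7)
8. 3673.469ms @ 66/7 + 333.952ms (6/7)
9. 4007.421ms @ 72/7 + 333.952ms (6/7)
10. 4341.373ms @ 78/7 + 333.952ms (6/7)

note 7 onset = 60/7b = 3339.518ms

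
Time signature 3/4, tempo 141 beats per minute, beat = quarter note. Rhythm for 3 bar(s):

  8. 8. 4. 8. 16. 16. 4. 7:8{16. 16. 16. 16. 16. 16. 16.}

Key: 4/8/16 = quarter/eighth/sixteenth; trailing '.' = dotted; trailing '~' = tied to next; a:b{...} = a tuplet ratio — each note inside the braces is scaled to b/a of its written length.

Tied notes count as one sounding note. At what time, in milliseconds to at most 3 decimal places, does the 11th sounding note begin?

1. 0.0ms @ 0 + 319.149ms (3/4)
2. 319.149ms @ 3/4 + 319.149ms (3/4)
3. 638.298ms @ 3/2 + 638.298ms (3/2)
4. 1276.596ms @ 3 + 319.149ms (3/4)
5. 1595.745ms @ 15/4 + 159.574ms (3/8)
6. 1755.319ms @ 33/8 + 159.574ms (3/8)
7. 1914.894ms @ 9/2 + 638.298ms (3/2)
8. 2553.191ms @ 6 + 182.371ms (3/7)
9. 2735.562ms @ 45/7 + 182.371ms (3/7)
10. 2917.933ms @ 48/7 + 182.371ms (3/7)
11. 3100.304ms @ 51/7 + 182.371ms (3/7)
12. 3282.675ms @ 54/7 + 182.371ms (3/7)
13. 3465.046ms @ 57/7 + 182.371ms (3/7)
14. 3647.416ms @ 60/7 + 182.371ms (3/7)

note 11 onset = 51/7b = 3100.304ms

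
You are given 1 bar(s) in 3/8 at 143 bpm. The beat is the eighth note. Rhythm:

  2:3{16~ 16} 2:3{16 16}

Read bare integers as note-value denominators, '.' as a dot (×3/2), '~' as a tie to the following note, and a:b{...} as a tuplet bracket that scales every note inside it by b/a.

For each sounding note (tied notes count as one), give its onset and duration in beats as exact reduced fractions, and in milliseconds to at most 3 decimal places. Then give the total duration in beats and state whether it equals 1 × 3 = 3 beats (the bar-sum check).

1) 0.0ms=0b +629.371ms=3/2b
2) 629.371ms=3/2b +314.685ms=3/4b
3) 944.056ms=9/4b +314.685ms=3/4b
Σ=3b of 3 (143bpm 3/8) — PASS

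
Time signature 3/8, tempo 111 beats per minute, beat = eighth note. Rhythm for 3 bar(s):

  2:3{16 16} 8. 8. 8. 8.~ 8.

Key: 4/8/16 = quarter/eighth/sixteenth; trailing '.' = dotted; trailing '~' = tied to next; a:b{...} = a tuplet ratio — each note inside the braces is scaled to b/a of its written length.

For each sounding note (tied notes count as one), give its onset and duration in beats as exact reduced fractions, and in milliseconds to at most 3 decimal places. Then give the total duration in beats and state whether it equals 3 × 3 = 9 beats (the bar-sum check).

1) 0.0ms=0b +405.405ms=3/4b
2) 405.405ms=3/4b +405.405ms=3/4b
3) 810.811ms=3/2b +810.811ms=3/2b
4) 1621.622ms=3b +810.811ms=3/2b
5) 2432.432ms=9/2b +810.811ms=3/2b
6) 3243.243ms=6b +1621.622ms=3b
Σ=9b of 9 (111bpm 3/8) — PASS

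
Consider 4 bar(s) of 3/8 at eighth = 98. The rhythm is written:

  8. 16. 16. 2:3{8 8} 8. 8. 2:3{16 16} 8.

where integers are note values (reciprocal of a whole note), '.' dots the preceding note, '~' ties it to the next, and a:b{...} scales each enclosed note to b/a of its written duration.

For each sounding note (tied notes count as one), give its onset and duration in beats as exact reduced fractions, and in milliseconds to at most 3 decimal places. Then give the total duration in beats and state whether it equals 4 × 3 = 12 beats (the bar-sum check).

1) 0.0ms=0b +918.367ms=3/2b
2) 918.367ms=3/2b +459.184ms=3/4b
3) 1377.551ms=9/4b +459.184ms=3/4b
4) 1836.735ms=3b +918.367ms=3/2b
5) 2755.102ms=9/2b +918.367ms=3/2b
6) 3673.469ms=6b +918.367ms=3/2b
7) 4591.837ms=15/2b +918.367ms=3/2b
8) 5510.204ms=9b +459.184ms=3/4b
9) 5969.388ms=39/4b +459.184ms=3/4b
10) 6428.571ms=21/2b +918.367ms=3/2b
Σ=12b of 12 (98bpm 3/8) — PASS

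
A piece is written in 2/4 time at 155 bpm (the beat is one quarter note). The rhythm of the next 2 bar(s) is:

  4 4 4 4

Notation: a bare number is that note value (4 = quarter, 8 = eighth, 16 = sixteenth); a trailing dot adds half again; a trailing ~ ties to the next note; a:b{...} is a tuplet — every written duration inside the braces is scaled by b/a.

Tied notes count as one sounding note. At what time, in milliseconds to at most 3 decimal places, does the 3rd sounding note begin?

1. 0.0ms @ 0 + 387.097ms (1)
2. 387.097ms @ 1 + 387.097ms (1)
3. 774.194ms @ 2 + 387.097ms (1)
4. 1161.29ms @ 3 + 387.097ms (1)

note 3 onset = 2b = 774.194ms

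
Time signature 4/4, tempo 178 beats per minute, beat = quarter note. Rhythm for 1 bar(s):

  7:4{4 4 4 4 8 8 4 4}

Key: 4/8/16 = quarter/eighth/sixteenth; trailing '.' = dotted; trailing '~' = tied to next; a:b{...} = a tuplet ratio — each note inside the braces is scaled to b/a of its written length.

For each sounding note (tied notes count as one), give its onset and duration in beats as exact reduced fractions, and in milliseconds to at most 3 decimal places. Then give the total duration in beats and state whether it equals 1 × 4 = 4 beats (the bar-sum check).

1) 0.0ms=0b +192.616ms=4/7b
2) 192.616ms=4/7b +192.616ms=4/7b
3) 385.233ms=8/7b +192.616ms=4/7b
4) 577.849ms=12/7b +192.616ms=4/7b
5) 770.465ms=16/7b +96.308ms=2/7b
6) 866.774ms=18/7b +96.308ms=2/7b
7) 963.082ms=20/7b +192.616ms=4/7b
8) 1155.698ms=24/7b +192.616ms=4/7b
Σ=4b of 4 (178bpm 4/4) — PASS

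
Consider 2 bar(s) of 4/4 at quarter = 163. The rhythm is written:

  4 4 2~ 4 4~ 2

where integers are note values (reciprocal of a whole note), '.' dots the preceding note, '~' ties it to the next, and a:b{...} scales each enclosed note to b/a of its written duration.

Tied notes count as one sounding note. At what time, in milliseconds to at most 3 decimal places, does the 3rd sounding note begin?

note 3 onset = 2b = 736.196ms

1. 0.0ms @ 0 + 368.098ms (1)
2. 368.098ms @ 1 + 368.098ms (1)
3. 736.196ms @ 2 + 1104.294ms (3)
4. 1840.491ms @ 5 + 1104.294ms (3)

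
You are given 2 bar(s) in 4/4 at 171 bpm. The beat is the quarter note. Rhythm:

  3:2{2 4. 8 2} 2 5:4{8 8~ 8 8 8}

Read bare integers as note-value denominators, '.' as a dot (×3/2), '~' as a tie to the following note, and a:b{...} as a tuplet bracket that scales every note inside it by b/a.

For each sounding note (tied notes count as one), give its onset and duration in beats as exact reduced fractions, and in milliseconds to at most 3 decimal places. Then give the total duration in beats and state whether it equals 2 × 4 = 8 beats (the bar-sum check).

1) 0.0ms=0b +467.836ms=4/3b
2) 467.836ms=4/3b +350.877ms=1b
3) 818.713ms=7/3b +116.959ms=1/3b
4) 935.673ms=8/3b +467.836ms=4/3b
5) 1403.509ms=4b +701.754ms=2b
6) 2105.263ms=6b +140.351ms=2/5b
7) 2245.614ms=32/5b +280.702ms=4/5b
8) 2526.316ms=36/5b +140.351ms=2/5b
9) 2666.667ms=38/5b +140.351ms=2/5b
Σ=8b of 8 (171bpm 4/4) — PASS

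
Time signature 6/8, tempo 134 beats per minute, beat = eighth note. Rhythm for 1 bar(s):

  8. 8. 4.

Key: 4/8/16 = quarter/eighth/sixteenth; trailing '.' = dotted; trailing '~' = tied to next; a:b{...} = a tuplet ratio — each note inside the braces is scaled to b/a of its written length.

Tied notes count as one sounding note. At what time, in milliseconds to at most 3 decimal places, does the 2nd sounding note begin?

note 2 onset = 3/2b = 671.642ms

1. 0.0ms @ 0 + 671.642ms (3/2)
2. 671.642ms @ 3/2 + 671.642ms (3/2)
3. 1343.284ms @ 3 + 1343.284ms (3)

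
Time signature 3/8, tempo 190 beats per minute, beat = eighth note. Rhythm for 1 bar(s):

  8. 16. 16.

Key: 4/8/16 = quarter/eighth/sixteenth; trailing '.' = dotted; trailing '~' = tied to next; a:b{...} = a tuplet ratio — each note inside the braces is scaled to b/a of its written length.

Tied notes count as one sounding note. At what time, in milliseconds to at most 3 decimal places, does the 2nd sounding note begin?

1. 0.0ms @ 0 + 473.684ms (3/2)
2. 473.684ms @ 3/2 + 236.842ms (3/4)
3. 710.526ms @ 9/4 + 236.842ms (3/4)

note 2 onset = 3/2b = 473.684ms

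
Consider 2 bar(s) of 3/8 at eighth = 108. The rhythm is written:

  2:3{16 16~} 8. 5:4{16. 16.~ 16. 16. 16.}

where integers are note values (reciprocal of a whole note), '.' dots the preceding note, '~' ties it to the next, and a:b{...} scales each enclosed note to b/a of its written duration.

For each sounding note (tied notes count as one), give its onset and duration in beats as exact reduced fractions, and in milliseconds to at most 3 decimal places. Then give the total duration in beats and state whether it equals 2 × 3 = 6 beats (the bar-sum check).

1) 0.0ms=0b +416.667ms=3/4b
2) 416.667ms=3/4b +1250.0ms=9/4b
3) 1666.667ms=3b +333.333ms=3/5b
4) 2000.0ms=18/5b +666.667ms=6/5b
5) 2666.667ms=24/5b +333.333ms=3/5b
6) 3000.0ms=27/5b +333.333ms=3/5b
Σ=6b of 6 (108bpm 3/8) — PASS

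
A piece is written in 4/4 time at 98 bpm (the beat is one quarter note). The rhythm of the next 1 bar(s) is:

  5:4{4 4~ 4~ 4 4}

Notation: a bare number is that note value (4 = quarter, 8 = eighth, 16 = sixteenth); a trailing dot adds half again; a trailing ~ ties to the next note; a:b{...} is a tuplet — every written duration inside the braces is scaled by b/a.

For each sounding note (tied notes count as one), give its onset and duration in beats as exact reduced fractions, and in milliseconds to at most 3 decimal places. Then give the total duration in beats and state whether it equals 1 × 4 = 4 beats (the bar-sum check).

1) 0.0ms=0b +489.796ms=4/5b
2) 489.796ms=4/5b +1469.388ms=12/5b
3) 1959.184ms=16/5b +489.796ms=4/5b
Σ=4b of 4 (98bpm 4/4) — PASS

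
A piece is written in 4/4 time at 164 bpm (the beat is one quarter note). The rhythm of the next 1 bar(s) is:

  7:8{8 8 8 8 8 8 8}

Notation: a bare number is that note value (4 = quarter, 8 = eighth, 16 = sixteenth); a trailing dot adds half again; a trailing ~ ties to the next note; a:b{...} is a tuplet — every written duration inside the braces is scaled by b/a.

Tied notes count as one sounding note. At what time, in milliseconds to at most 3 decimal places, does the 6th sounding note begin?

note 6 onset = 20/7b = 1045.296ms

1. 0.0ms @ 0 + 209.059ms (4/7)
2. 209.059ms @ 4/7 + 209.059ms (4/7)
3. 418.118ms @ 8/7 + 209.059ms (4/7)
4. 627.178ms @ 12/7 + 209.059ms (4/7)
5. 836.237ms @ 16/7 + 209.059ms (4/7)
6. 1045.296ms @ 20/7 + 209.059ms (4/7)
7. 1254.355ms @ 24/7 + 209.059ms (4/7)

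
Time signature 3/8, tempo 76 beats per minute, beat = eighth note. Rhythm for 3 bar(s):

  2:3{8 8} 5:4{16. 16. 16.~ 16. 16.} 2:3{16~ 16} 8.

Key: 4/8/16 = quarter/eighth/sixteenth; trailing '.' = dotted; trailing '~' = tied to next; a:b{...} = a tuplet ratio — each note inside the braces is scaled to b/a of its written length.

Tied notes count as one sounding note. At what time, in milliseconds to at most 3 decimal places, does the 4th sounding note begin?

note 4 onset = 18/5b = 2842.105ms

1. 0.0ms @ 0 + 1184.211ms (3/2)
2. 1184.211ms @ 3/2 + 1184.211ms (3/2)
3. 2368.421ms @ 3 + 473.684ms (3/5)
4. 2842.105ms @ 18/5 + 473.684ms (3/5)
5. 3315.789ms @ 21/5 + 947.368ms (6/5)
6. 4263.158ms @ 27/5 + 473.684ms (3/5)
7. 4736.842ms @ 6 + 1184.211ms (3/2)
8. 5921.053ms @ 15/2 + 1184.211ms (3/2)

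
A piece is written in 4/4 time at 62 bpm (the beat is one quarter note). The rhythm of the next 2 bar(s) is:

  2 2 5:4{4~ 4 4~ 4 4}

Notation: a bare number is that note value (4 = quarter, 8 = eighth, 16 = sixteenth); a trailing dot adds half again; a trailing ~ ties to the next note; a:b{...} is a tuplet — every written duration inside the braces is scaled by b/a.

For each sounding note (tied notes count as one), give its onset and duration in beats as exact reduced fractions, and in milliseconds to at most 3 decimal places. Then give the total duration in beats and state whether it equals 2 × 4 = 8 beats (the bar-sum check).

1) 0.0ms=0b +1935.484ms=2b
2) 1935.484ms=2b +1935.484ms=2b
3) 3870.968ms=4b +1548.387ms=8/5b
4) 5419.355ms=28/5b +1548.387ms=8/5b
5) 6967.742ms=36/5b +774.194ms=4/5b
Σ=8b of 8 (62bpm 4/4) — PASS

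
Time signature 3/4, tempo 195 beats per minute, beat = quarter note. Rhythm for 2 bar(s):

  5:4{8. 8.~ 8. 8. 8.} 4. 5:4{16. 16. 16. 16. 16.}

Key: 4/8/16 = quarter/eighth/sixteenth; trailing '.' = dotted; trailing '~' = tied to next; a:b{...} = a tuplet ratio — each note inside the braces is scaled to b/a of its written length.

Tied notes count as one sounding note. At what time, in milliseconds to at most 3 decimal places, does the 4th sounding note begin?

note 4 onset = 12/5b = 738.462ms

1. 0.0ms @ 0 + 184.615ms (3/5)
2. 184.615ms @ 3/5 + 369.231ms (6/5)
3. 553.846ms @ 9/5 + 184.615ms (3/5)
4. 738.462ms @ 12/5 + 184.615ms (3/5)
5. 923.077ms @ 3 + 461.538ms (3/2)
6. 1384.615ms @ 9/2 + 92.308ms (3/10)
7. 1476.923ms @ 24/5 + 92.308ms (3/10)
8. 1569.231ms @ 51/10 + 92.308ms (3/10)
9. 1661.538ms @ 27/5 + 92.308ms (3/10)
10. 1753.846ms @ 57/10 + 92.308ms (3/10)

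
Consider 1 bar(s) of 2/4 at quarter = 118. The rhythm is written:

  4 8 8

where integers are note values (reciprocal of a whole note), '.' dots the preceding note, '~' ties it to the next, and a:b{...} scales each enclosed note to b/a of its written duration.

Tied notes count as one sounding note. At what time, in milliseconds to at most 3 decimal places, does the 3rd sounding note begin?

1. 0.0ms @ 0 + 508.475ms (1)
2. 508.475ms @ 1 + 254.237ms (1/2)
3. 762.712ms @ 3/2 + 254.237ms (1/2)

note 3 onset = 3/2b = 762.712ms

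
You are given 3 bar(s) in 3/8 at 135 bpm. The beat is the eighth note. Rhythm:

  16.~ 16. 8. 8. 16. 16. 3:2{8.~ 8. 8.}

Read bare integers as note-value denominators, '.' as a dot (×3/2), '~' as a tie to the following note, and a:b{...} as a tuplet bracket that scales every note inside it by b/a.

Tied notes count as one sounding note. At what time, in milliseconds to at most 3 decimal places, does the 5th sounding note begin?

note 5 onset = 21/4b = 2333.333ms

1. 0.0ms @ 0 + 666.667ms (3/2)
2. 666.667ms @ 3/2 + 666.667ms (3/2)
3. 1333.333ms @ 3 + 666.667ms (3/2)
4. 2000.0ms @ 9/2 + 333.333ms (3/4)
5. 2333.333ms @ 21/4 + 333.333ms (3/4)
6. 2666.667ms @ 6 + 888.889ms (2)
7. 3555.556ms @ 8 + 444.444ms (1)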